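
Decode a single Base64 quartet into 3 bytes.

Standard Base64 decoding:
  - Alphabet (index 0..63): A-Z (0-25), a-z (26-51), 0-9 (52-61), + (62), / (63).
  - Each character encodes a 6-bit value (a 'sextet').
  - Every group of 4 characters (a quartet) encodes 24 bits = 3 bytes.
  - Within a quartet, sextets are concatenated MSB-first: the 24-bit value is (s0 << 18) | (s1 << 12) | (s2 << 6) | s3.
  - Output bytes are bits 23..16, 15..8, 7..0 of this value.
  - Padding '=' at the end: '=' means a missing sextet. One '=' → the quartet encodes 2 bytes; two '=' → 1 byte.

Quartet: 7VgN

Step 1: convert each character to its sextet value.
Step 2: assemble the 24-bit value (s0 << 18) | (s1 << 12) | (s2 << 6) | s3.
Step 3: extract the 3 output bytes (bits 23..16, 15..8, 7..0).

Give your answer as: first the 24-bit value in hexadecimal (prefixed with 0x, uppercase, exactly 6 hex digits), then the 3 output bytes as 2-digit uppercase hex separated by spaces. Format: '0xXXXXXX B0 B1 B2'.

Answer: 0xED580D ED 58 0D

Derivation:
Sextets: 7=59, V=21, g=32, N=13
24-bit: (59<<18) | (21<<12) | (32<<6) | 13
      = 0xEC0000 | 0x015000 | 0x000800 | 0x00000D
      = 0xED580D
Bytes: (v>>16)&0xFF=ED, (v>>8)&0xFF=58, v&0xFF=0D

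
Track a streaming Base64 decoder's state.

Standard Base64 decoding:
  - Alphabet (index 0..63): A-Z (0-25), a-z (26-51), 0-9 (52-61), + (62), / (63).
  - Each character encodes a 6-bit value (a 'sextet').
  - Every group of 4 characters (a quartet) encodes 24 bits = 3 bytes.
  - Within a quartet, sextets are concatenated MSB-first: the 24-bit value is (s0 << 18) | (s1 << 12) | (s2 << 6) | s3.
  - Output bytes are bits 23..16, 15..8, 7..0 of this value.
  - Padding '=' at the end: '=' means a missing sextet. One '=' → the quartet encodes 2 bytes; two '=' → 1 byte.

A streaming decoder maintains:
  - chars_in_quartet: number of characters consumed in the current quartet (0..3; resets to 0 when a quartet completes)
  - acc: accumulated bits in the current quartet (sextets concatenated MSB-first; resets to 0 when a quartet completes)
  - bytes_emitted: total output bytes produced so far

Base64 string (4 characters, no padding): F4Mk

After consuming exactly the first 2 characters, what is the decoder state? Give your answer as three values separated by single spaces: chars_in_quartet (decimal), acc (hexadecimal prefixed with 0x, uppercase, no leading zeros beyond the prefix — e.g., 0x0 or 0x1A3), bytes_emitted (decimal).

Answer: 2 0x178 0

Derivation:
After char 0 ('F'=5): chars_in_quartet=1 acc=0x5 bytes_emitted=0
After char 1 ('4'=56): chars_in_quartet=2 acc=0x178 bytes_emitted=0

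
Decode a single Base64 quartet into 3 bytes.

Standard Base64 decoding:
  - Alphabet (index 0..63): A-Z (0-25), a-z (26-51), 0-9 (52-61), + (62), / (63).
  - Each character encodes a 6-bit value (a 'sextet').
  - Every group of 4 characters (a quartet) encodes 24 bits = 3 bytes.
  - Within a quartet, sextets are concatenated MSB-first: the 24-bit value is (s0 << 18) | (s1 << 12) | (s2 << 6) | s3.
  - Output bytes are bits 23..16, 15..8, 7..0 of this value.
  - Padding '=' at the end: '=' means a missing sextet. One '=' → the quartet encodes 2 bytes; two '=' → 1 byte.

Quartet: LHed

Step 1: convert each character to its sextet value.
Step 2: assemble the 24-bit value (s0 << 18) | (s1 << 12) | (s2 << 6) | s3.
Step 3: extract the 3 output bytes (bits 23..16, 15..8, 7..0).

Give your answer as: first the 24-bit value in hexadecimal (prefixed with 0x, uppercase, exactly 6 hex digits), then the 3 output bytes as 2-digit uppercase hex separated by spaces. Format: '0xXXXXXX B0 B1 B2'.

Answer: 0x2C779D 2C 77 9D

Derivation:
Sextets: L=11, H=7, e=30, d=29
24-bit: (11<<18) | (7<<12) | (30<<6) | 29
      = 0x2C0000 | 0x007000 | 0x000780 | 0x00001D
      = 0x2C779D
Bytes: (v>>16)&0xFF=2C, (v>>8)&0xFF=77, v&0xFF=9D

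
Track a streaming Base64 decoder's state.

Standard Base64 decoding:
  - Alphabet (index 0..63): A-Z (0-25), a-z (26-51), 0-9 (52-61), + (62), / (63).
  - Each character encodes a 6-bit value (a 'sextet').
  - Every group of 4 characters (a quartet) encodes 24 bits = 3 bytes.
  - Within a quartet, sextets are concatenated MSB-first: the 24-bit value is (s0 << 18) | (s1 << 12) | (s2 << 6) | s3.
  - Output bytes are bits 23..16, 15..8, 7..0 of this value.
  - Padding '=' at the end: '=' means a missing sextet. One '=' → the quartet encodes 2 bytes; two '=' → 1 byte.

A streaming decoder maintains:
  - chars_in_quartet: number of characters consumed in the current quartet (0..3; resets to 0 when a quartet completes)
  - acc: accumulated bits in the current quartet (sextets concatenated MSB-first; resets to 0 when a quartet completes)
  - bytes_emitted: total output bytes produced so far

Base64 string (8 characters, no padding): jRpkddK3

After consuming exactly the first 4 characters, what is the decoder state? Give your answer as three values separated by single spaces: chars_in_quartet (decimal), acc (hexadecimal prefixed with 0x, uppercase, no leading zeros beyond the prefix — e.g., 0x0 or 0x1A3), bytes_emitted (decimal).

Answer: 0 0x0 3

Derivation:
After char 0 ('j'=35): chars_in_quartet=1 acc=0x23 bytes_emitted=0
After char 1 ('R'=17): chars_in_quartet=2 acc=0x8D1 bytes_emitted=0
After char 2 ('p'=41): chars_in_quartet=3 acc=0x23469 bytes_emitted=0
After char 3 ('k'=36): chars_in_quartet=4 acc=0x8D1A64 -> emit 8D 1A 64, reset; bytes_emitted=3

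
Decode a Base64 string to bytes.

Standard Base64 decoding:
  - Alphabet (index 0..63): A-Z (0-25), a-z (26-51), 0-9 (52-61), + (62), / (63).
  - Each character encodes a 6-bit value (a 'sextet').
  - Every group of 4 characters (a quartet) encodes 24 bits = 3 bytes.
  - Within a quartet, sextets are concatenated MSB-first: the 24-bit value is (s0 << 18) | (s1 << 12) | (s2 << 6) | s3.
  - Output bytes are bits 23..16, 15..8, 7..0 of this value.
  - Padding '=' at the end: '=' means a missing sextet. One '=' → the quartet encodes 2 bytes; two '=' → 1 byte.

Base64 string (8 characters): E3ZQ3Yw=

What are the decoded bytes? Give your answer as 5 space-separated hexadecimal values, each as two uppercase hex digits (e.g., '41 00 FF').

After char 0 ('E'=4): chars_in_quartet=1 acc=0x4 bytes_emitted=0
After char 1 ('3'=55): chars_in_quartet=2 acc=0x137 bytes_emitted=0
After char 2 ('Z'=25): chars_in_quartet=3 acc=0x4DD9 bytes_emitted=0
After char 3 ('Q'=16): chars_in_quartet=4 acc=0x137650 -> emit 13 76 50, reset; bytes_emitted=3
After char 4 ('3'=55): chars_in_quartet=1 acc=0x37 bytes_emitted=3
After char 5 ('Y'=24): chars_in_quartet=2 acc=0xDD8 bytes_emitted=3
After char 6 ('w'=48): chars_in_quartet=3 acc=0x37630 bytes_emitted=3
Padding '=': partial quartet acc=0x37630 -> emit DD 8C; bytes_emitted=5

Answer: 13 76 50 DD 8C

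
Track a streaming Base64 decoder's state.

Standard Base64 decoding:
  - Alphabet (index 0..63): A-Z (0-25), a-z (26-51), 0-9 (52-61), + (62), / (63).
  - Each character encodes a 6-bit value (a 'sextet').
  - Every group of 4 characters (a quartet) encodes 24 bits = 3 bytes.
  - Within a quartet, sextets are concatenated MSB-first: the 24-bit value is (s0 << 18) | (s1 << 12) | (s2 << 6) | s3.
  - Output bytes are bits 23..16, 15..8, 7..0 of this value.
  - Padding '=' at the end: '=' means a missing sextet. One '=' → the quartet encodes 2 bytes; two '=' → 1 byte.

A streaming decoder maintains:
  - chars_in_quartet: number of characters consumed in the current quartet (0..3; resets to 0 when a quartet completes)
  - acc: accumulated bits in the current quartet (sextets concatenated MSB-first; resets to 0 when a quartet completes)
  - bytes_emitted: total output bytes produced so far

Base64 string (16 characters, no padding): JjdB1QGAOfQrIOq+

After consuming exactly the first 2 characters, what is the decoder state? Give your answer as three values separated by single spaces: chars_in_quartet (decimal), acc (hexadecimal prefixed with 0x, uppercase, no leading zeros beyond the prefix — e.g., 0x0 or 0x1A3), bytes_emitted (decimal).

Answer: 2 0x263 0

Derivation:
After char 0 ('J'=9): chars_in_quartet=1 acc=0x9 bytes_emitted=0
After char 1 ('j'=35): chars_in_quartet=2 acc=0x263 bytes_emitted=0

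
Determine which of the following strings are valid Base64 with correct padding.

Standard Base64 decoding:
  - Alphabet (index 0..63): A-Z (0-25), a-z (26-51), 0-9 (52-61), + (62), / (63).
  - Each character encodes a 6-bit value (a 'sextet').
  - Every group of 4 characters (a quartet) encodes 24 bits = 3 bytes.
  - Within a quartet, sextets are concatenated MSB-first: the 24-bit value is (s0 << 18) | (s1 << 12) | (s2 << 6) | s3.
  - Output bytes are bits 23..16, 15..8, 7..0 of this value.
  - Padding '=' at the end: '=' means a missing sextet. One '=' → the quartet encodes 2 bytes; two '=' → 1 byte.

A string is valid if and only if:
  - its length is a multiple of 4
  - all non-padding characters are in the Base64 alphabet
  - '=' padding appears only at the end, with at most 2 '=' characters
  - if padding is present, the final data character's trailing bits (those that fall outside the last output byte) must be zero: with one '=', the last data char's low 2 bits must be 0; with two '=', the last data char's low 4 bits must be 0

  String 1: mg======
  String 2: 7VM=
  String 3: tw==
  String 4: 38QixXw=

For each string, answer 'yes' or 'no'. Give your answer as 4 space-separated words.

String 1: 'mg======' → invalid (6 pad chars (max 2))
String 2: '7VM=' → valid
String 3: 'tw==' → valid
String 4: '38QixXw=' → valid

Answer: no yes yes yes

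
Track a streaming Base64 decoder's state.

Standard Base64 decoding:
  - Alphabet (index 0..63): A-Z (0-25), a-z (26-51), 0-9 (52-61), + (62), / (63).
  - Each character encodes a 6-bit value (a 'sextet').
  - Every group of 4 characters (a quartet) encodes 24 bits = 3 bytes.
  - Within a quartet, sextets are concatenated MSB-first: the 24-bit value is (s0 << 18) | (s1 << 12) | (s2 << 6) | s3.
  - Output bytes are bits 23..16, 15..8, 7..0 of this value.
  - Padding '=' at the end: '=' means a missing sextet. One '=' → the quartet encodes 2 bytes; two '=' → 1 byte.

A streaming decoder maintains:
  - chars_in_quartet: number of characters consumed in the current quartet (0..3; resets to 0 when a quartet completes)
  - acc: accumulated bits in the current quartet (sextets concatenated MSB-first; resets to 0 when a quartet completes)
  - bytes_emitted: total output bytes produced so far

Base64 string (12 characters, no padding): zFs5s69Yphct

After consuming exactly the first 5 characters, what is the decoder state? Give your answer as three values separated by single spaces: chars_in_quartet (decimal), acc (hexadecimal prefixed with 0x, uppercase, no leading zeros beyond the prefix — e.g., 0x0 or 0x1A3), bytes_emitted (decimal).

Answer: 1 0x2C 3

Derivation:
After char 0 ('z'=51): chars_in_quartet=1 acc=0x33 bytes_emitted=0
After char 1 ('F'=5): chars_in_quartet=2 acc=0xCC5 bytes_emitted=0
After char 2 ('s'=44): chars_in_quartet=3 acc=0x3316C bytes_emitted=0
After char 3 ('5'=57): chars_in_quartet=4 acc=0xCC5B39 -> emit CC 5B 39, reset; bytes_emitted=3
After char 4 ('s'=44): chars_in_quartet=1 acc=0x2C bytes_emitted=3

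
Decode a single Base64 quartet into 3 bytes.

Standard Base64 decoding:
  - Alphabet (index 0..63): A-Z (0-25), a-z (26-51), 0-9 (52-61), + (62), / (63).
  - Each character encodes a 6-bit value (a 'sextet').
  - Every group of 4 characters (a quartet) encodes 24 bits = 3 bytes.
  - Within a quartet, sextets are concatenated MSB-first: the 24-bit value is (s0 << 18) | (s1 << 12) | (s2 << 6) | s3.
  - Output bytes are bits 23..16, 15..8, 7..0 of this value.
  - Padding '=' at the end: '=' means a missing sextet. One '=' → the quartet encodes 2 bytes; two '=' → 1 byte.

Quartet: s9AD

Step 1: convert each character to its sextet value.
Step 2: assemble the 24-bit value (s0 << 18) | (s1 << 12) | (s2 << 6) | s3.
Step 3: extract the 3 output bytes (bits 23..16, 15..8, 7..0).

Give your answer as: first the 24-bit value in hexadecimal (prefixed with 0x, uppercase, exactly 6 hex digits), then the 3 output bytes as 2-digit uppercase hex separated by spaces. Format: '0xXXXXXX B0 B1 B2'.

Answer: 0xB3D003 B3 D0 03

Derivation:
Sextets: s=44, 9=61, A=0, D=3
24-bit: (44<<18) | (61<<12) | (0<<6) | 3
      = 0xB00000 | 0x03D000 | 0x000000 | 0x000003
      = 0xB3D003
Bytes: (v>>16)&0xFF=B3, (v>>8)&0xFF=D0, v&0xFF=03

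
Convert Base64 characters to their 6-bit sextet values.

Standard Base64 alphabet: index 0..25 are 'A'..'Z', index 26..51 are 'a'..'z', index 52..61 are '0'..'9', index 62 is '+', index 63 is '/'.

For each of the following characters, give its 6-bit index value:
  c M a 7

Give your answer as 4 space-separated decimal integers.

'c': a..z range, 26 + ord('c') − ord('a') = 28
'M': A..Z range, ord('M') − ord('A') = 12
'a': a..z range, 26 + ord('a') − ord('a') = 26
'7': 0..9 range, 52 + ord('7') − ord('0') = 59

Answer: 28 12 26 59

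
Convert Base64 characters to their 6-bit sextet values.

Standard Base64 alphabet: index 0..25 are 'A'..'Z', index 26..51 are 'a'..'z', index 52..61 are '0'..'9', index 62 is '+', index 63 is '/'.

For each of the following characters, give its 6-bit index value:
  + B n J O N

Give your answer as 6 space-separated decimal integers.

Answer: 62 1 39 9 14 13

Derivation:
'+': index 62
'B': A..Z range, ord('B') − ord('A') = 1
'n': a..z range, 26 + ord('n') − ord('a') = 39
'J': A..Z range, ord('J') − ord('A') = 9
'O': A..Z range, ord('O') − ord('A') = 14
'N': A..Z range, ord('N') − ord('A') = 13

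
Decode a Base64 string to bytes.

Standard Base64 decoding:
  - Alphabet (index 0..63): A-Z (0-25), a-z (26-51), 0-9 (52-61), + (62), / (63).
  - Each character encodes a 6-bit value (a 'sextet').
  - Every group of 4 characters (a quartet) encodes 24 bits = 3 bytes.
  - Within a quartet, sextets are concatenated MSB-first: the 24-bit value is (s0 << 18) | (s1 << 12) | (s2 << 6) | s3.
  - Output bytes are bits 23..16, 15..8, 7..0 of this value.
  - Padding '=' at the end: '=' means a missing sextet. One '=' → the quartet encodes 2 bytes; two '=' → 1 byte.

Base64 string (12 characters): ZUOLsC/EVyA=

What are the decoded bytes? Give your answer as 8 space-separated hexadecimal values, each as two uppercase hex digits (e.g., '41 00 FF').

Answer: 65 43 8B B0 2F C4 57 20

Derivation:
After char 0 ('Z'=25): chars_in_quartet=1 acc=0x19 bytes_emitted=0
After char 1 ('U'=20): chars_in_quartet=2 acc=0x654 bytes_emitted=0
After char 2 ('O'=14): chars_in_quartet=3 acc=0x1950E bytes_emitted=0
After char 3 ('L'=11): chars_in_quartet=4 acc=0x65438B -> emit 65 43 8B, reset; bytes_emitted=3
After char 4 ('s'=44): chars_in_quartet=1 acc=0x2C bytes_emitted=3
After char 5 ('C'=2): chars_in_quartet=2 acc=0xB02 bytes_emitted=3
After char 6 ('/'=63): chars_in_quartet=3 acc=0x2C0BF bytes_emitted=3
After char 7 ('E'=4): chars_in_quartet=4 acc=0xB02FC4 -> emit B0 2F C4, reset; bytes_emitted=6
After char 8 ('V'=21): chars_in_quartet=1 acc=0x15 bytes_emitted=6
After char 9 ('y'=50): chars_in_quartet=2 acc=0x572 bytes_emitted=6
After char 10 ('A'=0): chars_in_quartet=3 acc=0x15C80 bytes_emitted=6
Padding '=': partial quartet acc=0x15C80 -> emit 57 20; bytes_emitted=8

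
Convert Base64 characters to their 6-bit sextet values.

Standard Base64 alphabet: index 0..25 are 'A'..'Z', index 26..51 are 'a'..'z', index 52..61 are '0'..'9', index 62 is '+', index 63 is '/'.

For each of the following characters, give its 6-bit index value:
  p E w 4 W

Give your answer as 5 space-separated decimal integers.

Answer: 41 4 48 56 22

Derivation:
'p': a..z range, 26 + ord('p') − ord('a') = 41
'E': A..Z range, ord('E') − ord('A') = 4
'w': a..z range, 26 + ord('w') − ord('a') = 48
'4': 0..9 range, 52 + ord('4') − ord('0') = 56
'W': A..Z range, ord('W') − ord('A') = 22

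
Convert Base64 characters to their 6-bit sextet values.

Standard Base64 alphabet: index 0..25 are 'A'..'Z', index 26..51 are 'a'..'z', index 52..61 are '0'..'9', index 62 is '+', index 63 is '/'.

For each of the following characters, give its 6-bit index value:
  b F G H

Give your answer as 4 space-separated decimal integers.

'b': a..z range, 26 + ord('b') − ord('a') = 27
'F': A..Z range, ord('F') − ord('A') = 5
'G': A..Z range, ord('G') − ord('A') = 6
'H': A..Z range, ord('H') − ord('A') = 7

Answer: 27 5 6 7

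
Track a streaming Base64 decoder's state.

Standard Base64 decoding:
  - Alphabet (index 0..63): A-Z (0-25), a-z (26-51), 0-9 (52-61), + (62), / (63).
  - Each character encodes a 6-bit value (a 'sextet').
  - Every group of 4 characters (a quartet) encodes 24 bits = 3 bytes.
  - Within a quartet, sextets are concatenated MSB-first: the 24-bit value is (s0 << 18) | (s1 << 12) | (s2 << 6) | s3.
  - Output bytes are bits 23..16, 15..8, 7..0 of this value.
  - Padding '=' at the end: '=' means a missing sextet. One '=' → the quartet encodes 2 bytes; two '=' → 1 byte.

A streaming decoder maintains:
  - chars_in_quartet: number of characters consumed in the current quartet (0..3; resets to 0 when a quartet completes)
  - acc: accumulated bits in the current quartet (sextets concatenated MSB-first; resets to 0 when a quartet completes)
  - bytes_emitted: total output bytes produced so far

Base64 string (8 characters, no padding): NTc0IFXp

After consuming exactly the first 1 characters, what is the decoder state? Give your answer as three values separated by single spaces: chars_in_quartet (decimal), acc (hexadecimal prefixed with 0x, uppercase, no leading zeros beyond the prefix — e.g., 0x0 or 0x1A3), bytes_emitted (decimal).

Answer: 1 0xD 0

Derivation:
After char 0 ('N'=13): chars_in_quartet=1 acc=0xD bytes_emitted=0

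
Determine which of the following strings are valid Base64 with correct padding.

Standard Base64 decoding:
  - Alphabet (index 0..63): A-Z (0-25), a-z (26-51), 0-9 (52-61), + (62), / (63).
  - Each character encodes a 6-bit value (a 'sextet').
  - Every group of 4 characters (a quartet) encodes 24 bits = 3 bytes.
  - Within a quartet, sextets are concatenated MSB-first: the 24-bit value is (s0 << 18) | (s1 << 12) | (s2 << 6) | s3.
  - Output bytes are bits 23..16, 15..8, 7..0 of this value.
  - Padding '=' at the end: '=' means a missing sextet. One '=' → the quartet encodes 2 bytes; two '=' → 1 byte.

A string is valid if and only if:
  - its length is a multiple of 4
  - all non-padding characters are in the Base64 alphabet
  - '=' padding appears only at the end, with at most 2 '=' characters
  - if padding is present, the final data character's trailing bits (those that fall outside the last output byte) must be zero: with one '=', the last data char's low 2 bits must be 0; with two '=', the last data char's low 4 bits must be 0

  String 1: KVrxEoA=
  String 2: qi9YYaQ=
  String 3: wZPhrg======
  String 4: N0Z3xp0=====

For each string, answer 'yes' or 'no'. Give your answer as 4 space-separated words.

Answer: yes yes no no

Derivation:
String 1: 'KVrxEoA=' → valid
String 2: 'qi9YYaQ=' → valid
String 3: 'wZPhrg======' → invalid (6 pad chars (max 2))
String 4: 'N0Z3xp0=====' → invalid (5 pad chars (max 2))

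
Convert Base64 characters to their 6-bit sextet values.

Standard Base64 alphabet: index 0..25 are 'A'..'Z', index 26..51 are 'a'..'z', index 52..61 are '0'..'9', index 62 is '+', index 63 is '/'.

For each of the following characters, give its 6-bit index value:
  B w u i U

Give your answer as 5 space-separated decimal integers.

Answer: 1 48 46 34 20

Derivation:
'B': A..Z range, ord('B') − ord('A') = 1
'w': a..z range, 26 + ord('w') − ord('a') = 48
'u': a..z range, 26 + ord('u') − ord('a') = 46
'i': a..z range, 26 + ord('i') − ord('a') = 34
'U': A..Z range, ord('U') − ord('A') = 20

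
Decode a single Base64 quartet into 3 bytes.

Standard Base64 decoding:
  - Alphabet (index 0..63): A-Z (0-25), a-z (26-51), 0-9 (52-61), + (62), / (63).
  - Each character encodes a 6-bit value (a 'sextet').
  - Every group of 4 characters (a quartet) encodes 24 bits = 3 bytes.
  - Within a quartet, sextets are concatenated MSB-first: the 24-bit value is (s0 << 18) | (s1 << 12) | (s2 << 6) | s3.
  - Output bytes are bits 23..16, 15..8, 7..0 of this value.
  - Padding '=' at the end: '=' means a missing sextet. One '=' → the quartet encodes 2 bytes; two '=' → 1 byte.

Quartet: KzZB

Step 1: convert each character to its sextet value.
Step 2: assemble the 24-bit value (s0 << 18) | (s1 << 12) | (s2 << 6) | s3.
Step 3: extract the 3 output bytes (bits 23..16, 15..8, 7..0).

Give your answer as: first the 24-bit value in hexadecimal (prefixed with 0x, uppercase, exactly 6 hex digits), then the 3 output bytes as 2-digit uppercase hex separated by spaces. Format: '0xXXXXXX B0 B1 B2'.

Answer: 0x2B3641 2B 36 41

Derivation:
Sextets: K=10, z=51, Z=25, B=1
24-bit: (10<<18) | (51<<12) | (25<<6) | 1
      = 0x280000 | 0x033000 | 0x000640 | 0x000001
      = 0x2B3641
Bytes: (v>>16)&0xFF=2B, (v>>8)&0xFF=36, v&0xFF=41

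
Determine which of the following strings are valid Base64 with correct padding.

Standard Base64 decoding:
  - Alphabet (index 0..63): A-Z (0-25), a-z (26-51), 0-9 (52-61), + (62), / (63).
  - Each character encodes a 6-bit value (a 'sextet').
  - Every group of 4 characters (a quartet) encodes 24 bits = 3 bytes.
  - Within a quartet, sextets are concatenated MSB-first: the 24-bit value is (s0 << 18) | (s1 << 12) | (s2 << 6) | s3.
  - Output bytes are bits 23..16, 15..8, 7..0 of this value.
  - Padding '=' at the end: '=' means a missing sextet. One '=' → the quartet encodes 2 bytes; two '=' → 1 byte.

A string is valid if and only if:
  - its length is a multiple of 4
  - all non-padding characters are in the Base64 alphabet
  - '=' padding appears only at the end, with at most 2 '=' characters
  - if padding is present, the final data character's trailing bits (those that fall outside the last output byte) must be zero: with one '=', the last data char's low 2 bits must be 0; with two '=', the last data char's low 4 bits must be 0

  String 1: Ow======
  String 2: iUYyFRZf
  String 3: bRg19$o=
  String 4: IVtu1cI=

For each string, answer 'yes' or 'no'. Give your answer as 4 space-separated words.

String 1: 'Ow======' → invalid (6 pad chars (max 2))
String 2: 'iUYyFRZf' → valid
String 3: 'bRg19$o=' → invalid (bad char(s): ['$'])
String 4: 'IVtu1cI=' → valid

Answer: no yes no yes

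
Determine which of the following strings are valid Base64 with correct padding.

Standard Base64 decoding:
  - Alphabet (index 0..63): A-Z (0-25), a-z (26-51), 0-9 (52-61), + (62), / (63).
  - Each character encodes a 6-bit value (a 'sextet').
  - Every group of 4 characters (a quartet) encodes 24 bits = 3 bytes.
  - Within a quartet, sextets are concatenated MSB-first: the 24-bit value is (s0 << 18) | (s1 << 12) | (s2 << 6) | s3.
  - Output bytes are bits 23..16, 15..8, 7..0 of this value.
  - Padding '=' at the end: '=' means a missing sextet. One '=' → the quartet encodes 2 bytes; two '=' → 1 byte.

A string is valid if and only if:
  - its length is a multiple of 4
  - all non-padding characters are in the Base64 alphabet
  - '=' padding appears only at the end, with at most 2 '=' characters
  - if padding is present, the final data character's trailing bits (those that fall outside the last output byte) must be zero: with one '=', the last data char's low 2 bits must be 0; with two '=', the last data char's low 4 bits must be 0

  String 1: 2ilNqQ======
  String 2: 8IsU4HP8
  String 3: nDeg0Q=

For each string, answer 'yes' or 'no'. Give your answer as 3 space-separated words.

String 1: '2ilNqQ======' → invalid (6 pad chars (max 2))
String 2: '8IsU4HP8' → valid
String 3: 'nDeg0Q=' → invalid (len=7 not mult of 4)

Answer: no yes no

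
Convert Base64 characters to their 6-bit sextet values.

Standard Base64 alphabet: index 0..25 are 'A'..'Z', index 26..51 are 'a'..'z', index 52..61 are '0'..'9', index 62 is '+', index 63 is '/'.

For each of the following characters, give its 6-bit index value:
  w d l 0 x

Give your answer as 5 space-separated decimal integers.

Answer: 48 29 37 52 49

Derivation:
'w': a..z range, 26 + ord('w') − ord('a') = 48
'd': a..z range, 26 + ord('d') − ord('a') = 29
'l': a..z range, 26 + ord('l') − ord('a') = 37
'0': 0..9 range, 52 + ord('0') − ord('0') = 52
'x': a..z range, 26 + ord('x') − ord('a') = 49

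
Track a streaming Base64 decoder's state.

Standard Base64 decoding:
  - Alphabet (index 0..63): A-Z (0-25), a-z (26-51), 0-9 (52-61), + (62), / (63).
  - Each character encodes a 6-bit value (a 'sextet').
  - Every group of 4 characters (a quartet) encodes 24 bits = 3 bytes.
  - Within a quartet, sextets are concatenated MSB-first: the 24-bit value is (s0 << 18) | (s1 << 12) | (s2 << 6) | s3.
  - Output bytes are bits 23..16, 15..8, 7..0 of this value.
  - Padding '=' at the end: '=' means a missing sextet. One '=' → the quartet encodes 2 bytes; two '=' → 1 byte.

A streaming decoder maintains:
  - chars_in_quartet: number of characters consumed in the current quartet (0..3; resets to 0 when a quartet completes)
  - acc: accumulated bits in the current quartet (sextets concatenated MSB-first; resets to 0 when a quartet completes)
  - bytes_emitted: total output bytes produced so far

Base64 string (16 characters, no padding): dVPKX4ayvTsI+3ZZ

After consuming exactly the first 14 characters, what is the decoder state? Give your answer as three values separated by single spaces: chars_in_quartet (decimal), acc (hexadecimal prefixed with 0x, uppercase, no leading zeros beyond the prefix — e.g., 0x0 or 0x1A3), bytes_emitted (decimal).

After char 0 ('d'=29): chars_in_quartet=1 acc=0x1D bytes_emitted=0
After char 1 ('V'=21): chars_in_quartet=2 acc=0x755 bytes_emitted=0
After char 2 ('P'=15): chars_in_quartet=3 acc=0x1D54F bytes_emitted=0
After char 3 ('K'=10): chars_in_quartet=4 acc=0x7553CA -> emit 75 53 CA, reset; bytes_emitted=3
After char 4 ('X'=23): chars_in_quartet=1 acc=0x17 bytes_emitted=3
After char 5 ('4'=56): chars_in_quartet=2 acc=0x5F8 bytes_emitted=3
After char 6 ('a'=26): chars_in_quartet=3 acc=0x17E1A bytes_emitted=3
After char 7 ('y'=50): chars_in_quartet=4 acc=0x5F86B2 -> emit 5F 86 B2, reset; bytes_emitted=6
After char 8 ('v'=47): chars_in_quartet=1 acc=0x2F bytes_emitted=6
After char 9 ('T'=19): chars_in_quartet=2 acc=0xBD3 bytes_emitted=6
After char 10 ('s'=44): chars_in_quartet=3 acc=0x2F4EC bytes_emitted=6
After char 11 ('I'=8): chars_in_quartet=4 acc=0xBD3B08 -> emit BD 3B 08, reset; bytes_emitted=9
After char 12 ('+'=62): chars_in_quartet=1 acc=0x3E bytes_emitted=9
After char 13 ('3'=55): chars_in_quartet=2 acc=0xFB7 bytes_emitted=9

Answer: 2 0xFB7 9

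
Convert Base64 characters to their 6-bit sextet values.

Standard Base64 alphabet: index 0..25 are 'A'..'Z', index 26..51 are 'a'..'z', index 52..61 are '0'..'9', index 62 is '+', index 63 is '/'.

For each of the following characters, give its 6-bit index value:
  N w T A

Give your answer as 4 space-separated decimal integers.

Answer: 13 48 19 0

Derivation:
'N': A..Z range, ord('N') − ord('A') = 13
'w': a..z range, 26 + ord('w') − ord('a') = 48
'T': A..Z range, ord('T') − ord('A') = 19
'A': A..Z range, ord('A') − ord('A') = 0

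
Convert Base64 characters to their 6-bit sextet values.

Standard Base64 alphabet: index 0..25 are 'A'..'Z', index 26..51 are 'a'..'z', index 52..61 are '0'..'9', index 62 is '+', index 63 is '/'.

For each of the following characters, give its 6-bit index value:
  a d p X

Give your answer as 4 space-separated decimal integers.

'a': a..z range, 26 + ord('a') − ord('a') = 26
'd': a..z range, 26 + ord('d') − ord('a') = 29
'p': a..z range, 26 + ord('p') − ord('a') = 41
'X': A..Z range, ord('X') − ord('A') = 23

Answer: 26 29 41 23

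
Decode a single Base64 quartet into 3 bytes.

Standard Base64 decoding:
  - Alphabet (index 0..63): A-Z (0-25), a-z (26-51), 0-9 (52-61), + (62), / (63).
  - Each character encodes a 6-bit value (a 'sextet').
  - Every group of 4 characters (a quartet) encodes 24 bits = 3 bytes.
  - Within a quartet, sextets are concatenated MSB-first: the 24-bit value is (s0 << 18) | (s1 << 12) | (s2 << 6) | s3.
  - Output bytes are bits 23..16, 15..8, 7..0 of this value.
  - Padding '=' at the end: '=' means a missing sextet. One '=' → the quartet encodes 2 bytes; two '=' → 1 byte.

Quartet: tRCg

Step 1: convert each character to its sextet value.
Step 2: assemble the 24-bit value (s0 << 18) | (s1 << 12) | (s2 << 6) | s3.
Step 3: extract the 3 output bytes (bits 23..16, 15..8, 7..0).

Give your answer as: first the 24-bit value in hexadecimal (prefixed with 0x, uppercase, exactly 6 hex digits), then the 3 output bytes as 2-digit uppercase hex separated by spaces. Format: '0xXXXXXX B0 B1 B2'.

Sextets: t=45, R=17, C=2, g=32
24-bit: (45<<18) | (17<<12) | (2<<6) | 32
      = 0xB40000 | 0x011000 | 0x000080 | 0x000020
      = 0xB510A0
Bytes: (v>>16)&0xFF=B5, (v>>8)&0xFF=10, v&0xFF=A0

Answer: 0xB510A0 B5 10 A0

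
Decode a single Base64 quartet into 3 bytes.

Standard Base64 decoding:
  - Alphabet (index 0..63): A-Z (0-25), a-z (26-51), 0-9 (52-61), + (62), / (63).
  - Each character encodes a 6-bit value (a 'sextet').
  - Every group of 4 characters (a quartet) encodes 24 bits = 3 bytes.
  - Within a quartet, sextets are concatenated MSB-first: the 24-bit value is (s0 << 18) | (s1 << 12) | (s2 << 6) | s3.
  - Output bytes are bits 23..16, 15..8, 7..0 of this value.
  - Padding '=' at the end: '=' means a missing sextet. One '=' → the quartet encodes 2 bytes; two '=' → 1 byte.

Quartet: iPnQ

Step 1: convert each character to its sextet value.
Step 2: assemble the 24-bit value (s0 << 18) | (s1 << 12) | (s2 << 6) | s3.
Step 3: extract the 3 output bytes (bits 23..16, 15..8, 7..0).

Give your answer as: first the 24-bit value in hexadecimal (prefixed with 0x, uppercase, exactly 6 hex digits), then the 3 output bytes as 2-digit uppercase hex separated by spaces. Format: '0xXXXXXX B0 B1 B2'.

Answer: 0x88F9D0 88 F9 D0

Derivation:
Sextets: i=34, P=15, n=39, Q=16
24-bit: (34<<18) | (15<<12) | (39<<6) | 16
      = 0x880000 | 0x00F000 | 0x0009C0 | 0x000010
      = 0x88F9D0
Bytes: (v>>16)&0xFF=88, (v>>8)&0xFF=F9, v&0xFF=D0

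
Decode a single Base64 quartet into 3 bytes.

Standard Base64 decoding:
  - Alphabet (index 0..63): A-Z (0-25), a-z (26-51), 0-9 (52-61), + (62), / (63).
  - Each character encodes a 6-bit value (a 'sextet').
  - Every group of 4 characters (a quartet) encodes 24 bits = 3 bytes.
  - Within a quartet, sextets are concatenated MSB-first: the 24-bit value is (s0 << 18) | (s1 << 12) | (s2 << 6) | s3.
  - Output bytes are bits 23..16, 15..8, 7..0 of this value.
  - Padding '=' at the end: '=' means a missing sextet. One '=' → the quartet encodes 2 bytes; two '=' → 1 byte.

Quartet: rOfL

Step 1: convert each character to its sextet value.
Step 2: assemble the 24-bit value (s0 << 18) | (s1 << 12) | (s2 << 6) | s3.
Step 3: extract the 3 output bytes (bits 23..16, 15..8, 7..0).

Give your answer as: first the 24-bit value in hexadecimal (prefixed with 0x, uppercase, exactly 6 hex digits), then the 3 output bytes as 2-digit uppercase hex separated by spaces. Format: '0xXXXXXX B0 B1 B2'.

Sextets: r=43, O=14, f=31, L=11
24-bit: (43<<18) | (14<<12) | (31<<6) | 11
      = 0xAC0000 | 0x00E000 | 0x0007C0 | 0x00000B
      = 0xACE7CB
Bytes: (v>>16)&0xFF=AC, (v>>8)&0xFF=E7, v&0xFF=CB

Answer: 0xACE7CB AC E7 CB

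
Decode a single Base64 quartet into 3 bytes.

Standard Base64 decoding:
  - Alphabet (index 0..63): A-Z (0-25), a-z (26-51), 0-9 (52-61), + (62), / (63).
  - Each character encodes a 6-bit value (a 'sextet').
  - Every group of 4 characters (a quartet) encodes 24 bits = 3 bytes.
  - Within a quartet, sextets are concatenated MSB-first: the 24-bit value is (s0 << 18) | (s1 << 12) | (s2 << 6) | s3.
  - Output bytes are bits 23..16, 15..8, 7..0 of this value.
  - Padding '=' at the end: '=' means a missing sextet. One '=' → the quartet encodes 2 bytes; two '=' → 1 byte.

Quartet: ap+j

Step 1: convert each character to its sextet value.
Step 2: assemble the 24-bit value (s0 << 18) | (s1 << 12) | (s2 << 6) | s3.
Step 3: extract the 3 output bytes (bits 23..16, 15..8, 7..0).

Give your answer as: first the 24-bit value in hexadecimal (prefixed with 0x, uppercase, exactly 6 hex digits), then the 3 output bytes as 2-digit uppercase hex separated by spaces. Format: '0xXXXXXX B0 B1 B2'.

Answer: 0x6A9FA3 6A 9F A3

Derivation:
Sextets: a=26, p=41, +=62, j=35
24-bit: (26<<18) | (41<<12) | (62<<6) | 35
      = 0x680000 | 0x029000 | 0x000F80 | 0x000023
      = 0x6A9FA3
Bytes: (v>>16)&0xFF=6A, (v>>8)&0xFF=9F, v&0xFF=A3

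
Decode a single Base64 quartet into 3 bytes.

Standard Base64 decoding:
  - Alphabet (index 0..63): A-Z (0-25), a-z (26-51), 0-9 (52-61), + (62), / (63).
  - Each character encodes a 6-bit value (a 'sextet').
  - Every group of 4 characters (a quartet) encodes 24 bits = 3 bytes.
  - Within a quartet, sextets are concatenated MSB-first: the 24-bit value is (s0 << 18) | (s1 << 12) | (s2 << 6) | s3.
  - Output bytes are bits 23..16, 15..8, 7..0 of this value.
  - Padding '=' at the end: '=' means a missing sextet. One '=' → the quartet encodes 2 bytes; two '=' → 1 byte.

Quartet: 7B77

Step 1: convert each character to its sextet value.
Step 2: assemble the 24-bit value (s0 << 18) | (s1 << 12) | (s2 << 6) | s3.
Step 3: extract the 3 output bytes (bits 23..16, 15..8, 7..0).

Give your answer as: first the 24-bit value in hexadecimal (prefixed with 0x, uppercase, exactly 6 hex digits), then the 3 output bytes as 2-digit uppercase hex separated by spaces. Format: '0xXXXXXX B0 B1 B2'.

Answer: 0xEC1EFB EC 1E FB

Derivation:
Sextets: 7=59, B=1, 7=59, 7=59
24-bit: (59<<18) | (1<<12) | (59<<6) | 59
      = 0xEC0000 | 0x001000 | 0x000EC0 | 0x00003B
      = 0xEC1EFB
Bytes: (v>>16)&0xFF=EC, (v>>8)&0xFF=1E, v&0xFF=FB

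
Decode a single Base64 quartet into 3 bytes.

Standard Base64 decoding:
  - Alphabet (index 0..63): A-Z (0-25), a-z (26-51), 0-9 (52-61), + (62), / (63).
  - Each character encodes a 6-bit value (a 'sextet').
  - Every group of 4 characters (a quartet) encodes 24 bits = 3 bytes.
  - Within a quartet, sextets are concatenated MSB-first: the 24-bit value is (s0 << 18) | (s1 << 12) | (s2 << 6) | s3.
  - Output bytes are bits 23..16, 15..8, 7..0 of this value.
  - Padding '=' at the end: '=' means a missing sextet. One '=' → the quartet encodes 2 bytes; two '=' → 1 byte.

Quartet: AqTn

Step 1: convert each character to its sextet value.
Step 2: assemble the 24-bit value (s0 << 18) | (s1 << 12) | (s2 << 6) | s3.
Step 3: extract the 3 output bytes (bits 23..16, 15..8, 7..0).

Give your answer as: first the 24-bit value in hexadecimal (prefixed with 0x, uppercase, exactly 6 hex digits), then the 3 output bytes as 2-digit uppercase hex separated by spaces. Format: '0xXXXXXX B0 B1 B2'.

Answer: 0x02A4E7 02 A4 E7

Derivation:
Sextets: A=0, q=42, T=19, n=39
24-bit: (0<<18) | (42<<12) | (19<<6) | 39
      = 0x000000 | 0x02A000 | 0x0004C0 | 0x000027
      = 0x02A4E7
Bytes: (v>>16)&0xFF=02, (v>>8)&0xFF=A4, v&0xFF=E7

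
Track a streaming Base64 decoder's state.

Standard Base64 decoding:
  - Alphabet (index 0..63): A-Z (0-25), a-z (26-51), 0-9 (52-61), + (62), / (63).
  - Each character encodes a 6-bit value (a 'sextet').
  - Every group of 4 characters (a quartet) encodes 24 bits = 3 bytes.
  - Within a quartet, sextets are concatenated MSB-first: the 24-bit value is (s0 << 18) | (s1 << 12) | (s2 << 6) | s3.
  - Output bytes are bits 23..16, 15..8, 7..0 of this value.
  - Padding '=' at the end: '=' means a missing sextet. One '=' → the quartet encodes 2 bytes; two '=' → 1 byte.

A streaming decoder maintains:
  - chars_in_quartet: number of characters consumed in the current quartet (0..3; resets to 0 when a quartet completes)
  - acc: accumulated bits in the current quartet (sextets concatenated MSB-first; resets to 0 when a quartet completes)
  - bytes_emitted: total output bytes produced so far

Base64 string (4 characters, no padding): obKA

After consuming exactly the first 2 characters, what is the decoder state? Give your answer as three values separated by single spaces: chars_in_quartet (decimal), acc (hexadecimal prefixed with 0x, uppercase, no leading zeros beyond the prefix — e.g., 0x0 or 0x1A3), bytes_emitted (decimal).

After char 0 ('o'=40): chars_in_quartet=1 acc=0x28 bytes_emitted=0
After char 1 ('b'=27): chars_in_quartet=2 acc=0xA1B bytes_emitted=0

Answer: 2 0xA1B 0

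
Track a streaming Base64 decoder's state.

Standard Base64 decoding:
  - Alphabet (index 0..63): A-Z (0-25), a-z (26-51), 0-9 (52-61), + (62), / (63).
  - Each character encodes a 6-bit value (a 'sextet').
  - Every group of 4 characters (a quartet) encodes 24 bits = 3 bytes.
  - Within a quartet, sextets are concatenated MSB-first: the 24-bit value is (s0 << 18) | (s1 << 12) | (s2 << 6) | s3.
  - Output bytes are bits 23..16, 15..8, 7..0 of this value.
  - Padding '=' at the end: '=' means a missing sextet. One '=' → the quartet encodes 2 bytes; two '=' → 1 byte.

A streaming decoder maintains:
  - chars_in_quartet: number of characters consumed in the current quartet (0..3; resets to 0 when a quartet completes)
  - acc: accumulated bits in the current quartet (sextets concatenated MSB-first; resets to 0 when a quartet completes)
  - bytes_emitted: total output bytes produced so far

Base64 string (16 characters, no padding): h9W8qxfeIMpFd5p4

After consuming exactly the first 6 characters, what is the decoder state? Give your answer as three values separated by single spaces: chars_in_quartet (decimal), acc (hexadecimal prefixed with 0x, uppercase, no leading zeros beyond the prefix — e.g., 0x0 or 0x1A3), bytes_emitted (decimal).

After char 0 ('h'=33): chars_in_quartet=1 acc=0x21 bytes_emitted=0
After char 1 ('9'=61): chars_in_quartet=2 acc=0x87D bytes_emitted=0
After char 2 ('W'=22): chars_in_quartet=3 acc=0x21F56 bytes_emitted=0
After char 3 ('8'=60): chars_in_quartet=4 acc=0x87D5BC -> emit 87 D5 BC, reset; bytes_emitted=3
After char 4 ('q'=42): chars_in_quartet=1 acc=0x2A bytes_emitted=3
After char 5 ('x'=49): chars_in_quartet=2 acc=0xAB1 bytes_emitted=3

Answer: 2 0xAB1 3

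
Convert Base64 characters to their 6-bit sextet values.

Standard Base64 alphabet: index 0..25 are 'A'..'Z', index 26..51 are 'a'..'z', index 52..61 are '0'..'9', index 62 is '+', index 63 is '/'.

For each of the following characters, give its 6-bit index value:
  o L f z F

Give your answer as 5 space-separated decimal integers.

'o': a..z range, 26 + ord('o') − ord('a') = 40
'L': A..Z range, ord('L') − ord('A') = 11
'f': a..z range, 26 + ord('f') − ord('a') = 31
'z': a..z range, 26 + ord('z') − ord('a') = 51
'F': A..Z range, ord('F') − ord('A') = 5

Answer: 40 11 31 51 5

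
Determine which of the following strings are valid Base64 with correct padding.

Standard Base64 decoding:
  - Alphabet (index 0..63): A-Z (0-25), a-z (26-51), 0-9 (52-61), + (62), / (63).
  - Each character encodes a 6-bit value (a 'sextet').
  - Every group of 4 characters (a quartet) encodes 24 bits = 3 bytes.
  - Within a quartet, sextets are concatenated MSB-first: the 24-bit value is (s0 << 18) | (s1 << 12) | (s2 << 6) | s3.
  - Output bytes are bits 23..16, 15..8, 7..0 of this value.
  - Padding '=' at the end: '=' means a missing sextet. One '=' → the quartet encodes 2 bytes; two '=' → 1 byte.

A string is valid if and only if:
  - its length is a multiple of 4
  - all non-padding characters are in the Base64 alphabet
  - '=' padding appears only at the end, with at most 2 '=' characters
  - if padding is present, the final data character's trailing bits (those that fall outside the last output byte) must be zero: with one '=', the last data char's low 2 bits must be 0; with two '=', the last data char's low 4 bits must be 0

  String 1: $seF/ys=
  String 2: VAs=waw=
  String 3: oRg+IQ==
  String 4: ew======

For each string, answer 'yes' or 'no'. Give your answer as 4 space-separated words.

Answer: no no yes no

Derivation:
String 1: '$seF/ys=' → invalid (bad char(s): ['$'])
String 2: 'VAs=waw=' → invalid (bad char(s): ['=']; '=' in middle)
String 3: 'oRg+IQ==' → valid
String 4: 'ew======' → invalid (6 pad chars (max 2))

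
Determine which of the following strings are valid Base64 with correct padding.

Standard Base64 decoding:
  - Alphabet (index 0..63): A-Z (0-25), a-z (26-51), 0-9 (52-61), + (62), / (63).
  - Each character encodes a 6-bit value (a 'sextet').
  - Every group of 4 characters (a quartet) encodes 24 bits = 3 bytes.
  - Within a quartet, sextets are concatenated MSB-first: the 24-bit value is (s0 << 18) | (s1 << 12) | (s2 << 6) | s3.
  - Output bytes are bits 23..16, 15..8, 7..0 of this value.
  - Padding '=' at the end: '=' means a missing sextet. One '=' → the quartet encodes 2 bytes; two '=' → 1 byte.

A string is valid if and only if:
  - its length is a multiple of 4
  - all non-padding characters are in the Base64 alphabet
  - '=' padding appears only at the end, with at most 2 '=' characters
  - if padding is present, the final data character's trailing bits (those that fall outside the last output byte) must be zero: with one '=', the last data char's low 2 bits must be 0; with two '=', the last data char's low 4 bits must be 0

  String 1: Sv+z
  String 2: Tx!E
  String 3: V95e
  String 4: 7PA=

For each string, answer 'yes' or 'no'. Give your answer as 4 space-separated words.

Answer: yes no yes yes

Derivation:
String 1: 'Sv+z' → valid
String 2: 'Tx!E' → invalid (bad char(s): ['!'])
String 3: 'V95e' → valid
String 4: '7PA=' → valid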